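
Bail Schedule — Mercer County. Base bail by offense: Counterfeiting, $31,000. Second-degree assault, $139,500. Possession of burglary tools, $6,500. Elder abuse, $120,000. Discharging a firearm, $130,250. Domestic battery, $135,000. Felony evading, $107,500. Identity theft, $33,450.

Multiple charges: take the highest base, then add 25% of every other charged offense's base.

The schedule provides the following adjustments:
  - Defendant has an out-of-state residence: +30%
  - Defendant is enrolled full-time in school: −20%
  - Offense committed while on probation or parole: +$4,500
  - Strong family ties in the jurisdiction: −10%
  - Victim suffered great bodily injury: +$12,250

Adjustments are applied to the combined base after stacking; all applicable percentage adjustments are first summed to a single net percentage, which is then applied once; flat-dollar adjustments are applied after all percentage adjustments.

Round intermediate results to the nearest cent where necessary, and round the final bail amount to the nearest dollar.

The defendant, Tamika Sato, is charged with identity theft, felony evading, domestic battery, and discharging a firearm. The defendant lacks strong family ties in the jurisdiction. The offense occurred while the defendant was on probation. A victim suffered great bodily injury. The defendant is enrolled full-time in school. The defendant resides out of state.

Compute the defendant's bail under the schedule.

Base amounts from the schedule: identity theft $33,450; felony evading $107,500; domestic battery $135,000; discharging a firearm $130,250.
Stacking rule: highest base plus 25% of each additional charge. Highest is domestic battery at $135,000. Additional: $33,450 × 25% = $8,362.50; $107,500 × 25% = $26,875; $130,250 × 25% = $32,562.50. Combined base = $135,000 + $67,800 = $202,800.
Net percentage adjustment: +30% −20% = +10%. $202,800 × 1.1 = $223,080.
Offense committed while on probation or parole (+$4,500 flat): $223,080 + $4,500 = $227,580.
Victim suffered great bodily injury (+$12,250 flat): $227,580 + $12,250 = $239,830.

$239,830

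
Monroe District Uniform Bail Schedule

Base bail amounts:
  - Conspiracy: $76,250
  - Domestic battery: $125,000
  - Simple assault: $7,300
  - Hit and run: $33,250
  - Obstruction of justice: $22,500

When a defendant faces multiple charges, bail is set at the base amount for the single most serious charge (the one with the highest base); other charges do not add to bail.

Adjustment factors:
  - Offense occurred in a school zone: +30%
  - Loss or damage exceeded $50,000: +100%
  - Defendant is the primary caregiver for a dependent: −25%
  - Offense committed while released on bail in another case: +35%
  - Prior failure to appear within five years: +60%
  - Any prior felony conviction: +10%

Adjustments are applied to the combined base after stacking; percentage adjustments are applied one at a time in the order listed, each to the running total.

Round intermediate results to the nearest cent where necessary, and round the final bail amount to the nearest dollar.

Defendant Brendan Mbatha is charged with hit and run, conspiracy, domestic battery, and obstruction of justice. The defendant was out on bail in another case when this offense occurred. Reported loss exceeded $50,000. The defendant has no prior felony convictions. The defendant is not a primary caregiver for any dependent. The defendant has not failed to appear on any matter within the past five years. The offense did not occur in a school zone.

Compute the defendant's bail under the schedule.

Base amounts from the schedule: hit and run $33,250; conspiracy $76,250; domestic battery $125,000; obstruction of justice $22,500.
Stacking rule: use the highest base only. Highest is domestic battery at $125,000. Combined base = $125,000.
Loss or damage exceeded $50,000 (+100%): $125,000 × 2 = $250,000.
Offense committed while released on bail in another case (+35%): $250,000 × 1.35 = $337,500.

$337,500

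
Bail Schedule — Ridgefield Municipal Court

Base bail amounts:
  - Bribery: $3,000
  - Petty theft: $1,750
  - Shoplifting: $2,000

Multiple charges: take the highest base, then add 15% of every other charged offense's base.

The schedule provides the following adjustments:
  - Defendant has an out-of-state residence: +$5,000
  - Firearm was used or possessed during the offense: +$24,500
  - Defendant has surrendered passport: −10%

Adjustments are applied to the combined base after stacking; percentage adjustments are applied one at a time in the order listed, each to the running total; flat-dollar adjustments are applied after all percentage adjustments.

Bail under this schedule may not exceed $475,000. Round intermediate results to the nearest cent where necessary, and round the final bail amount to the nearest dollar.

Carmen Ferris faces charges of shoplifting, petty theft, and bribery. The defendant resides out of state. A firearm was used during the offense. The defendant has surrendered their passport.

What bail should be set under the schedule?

Base amounts from the schedule: shoplifting $2,000; petty theft $1,750; bribery $3,000.
Stacking rule: highest base plus 15% of each additional charge. Highest is bribery at $3,000. Additional: $2,000 × 15% = $300; $1,750 × 15% = $262.50. Combined base = $3,000 + $562.50 = $3,562.50.
Defendant has surrendered passport (−10%): $3,562.50 × 0.9 = $3,206.25.
Defendant has an out-of-state residence (+$5,000 flat): $3,206.25 + $5,000 = $8,206.25.
Firearm was used or possessed during the offense (+$24,500 flat): $8,206.25 + $24,500 = $32,706.25.
$32,706.25 is within the $475,000 maximum.
Rounded to the nearest dollar: $32,706.

$32,706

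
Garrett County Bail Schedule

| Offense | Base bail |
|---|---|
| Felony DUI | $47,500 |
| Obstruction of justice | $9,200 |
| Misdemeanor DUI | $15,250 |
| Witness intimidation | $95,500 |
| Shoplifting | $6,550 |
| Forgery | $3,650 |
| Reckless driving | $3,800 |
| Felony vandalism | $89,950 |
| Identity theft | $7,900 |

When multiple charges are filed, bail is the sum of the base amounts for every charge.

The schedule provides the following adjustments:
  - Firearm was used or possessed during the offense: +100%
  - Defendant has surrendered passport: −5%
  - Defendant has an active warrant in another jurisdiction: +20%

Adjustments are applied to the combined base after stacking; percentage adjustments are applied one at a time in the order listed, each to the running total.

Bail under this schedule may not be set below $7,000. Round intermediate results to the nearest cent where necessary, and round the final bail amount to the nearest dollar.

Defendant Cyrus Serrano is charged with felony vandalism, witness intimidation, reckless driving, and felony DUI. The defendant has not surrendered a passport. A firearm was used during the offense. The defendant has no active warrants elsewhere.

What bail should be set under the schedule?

Base amounts from the schedule: felony vandalism $89,950; witness intimidation $95,500; reckless driving $3,800; felony DUI $47,500.
Stacking rule: sum of all bases. $89,950 + $95,500 + $3,800 + $47,500 = $236,750.
Firearm was used or possessed during the offense (+100%): $236,750 × 2 = $473,500.
$473,500 is at or above the $7,000 minimum.

$473,500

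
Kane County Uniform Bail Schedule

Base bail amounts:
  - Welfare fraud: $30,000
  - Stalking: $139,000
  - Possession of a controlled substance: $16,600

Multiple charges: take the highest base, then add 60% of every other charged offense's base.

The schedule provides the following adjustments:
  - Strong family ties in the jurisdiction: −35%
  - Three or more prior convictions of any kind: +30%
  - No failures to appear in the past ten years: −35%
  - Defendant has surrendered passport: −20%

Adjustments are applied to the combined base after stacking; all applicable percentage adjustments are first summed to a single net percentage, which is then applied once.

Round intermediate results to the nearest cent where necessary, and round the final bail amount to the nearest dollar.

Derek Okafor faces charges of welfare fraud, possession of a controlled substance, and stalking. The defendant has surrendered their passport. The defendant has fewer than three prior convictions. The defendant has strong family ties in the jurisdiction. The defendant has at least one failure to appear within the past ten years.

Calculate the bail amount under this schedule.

$75,132

Base amounts from the schedule: welfare fraud $30,000; possession of a controlled substance $16,600; stalking $139,000.
Stacking rule: highest base plus 60% of each additional charge. Highest is stalking at $139,000. Additional: $30,000 × 60% = $18,000; $16,600 × 60% = $9,960. Combined base = $139,000 + $27,960 = $166,960.
Net percentage adjustment: −35% −20% = −55%. $166,960 × 0.45 = $75,132.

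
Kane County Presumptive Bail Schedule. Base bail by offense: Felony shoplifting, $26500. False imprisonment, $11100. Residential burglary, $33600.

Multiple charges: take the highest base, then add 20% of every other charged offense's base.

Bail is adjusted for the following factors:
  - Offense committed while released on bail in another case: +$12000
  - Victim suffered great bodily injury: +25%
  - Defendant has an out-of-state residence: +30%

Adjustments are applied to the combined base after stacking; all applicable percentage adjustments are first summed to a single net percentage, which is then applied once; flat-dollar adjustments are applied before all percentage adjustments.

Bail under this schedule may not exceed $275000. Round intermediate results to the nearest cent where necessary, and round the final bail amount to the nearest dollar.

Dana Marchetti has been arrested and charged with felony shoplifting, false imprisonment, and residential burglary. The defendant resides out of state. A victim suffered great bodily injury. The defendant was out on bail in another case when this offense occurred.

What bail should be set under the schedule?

$82336

Base amounts from the schedule: felony shoplifting $26500; false imprisonment $11100; residential burglary $33600.
Stacking rule: highest base plus 20% of each additional charge. Highest is residential burglary at $33600. Additional: $26500 × 20% = $5300; $11100 × 20% = $2220. Combined base = $33600 + $7520 = $41120.
Offense committed while released on bail in another case (+$12000 flat): $41120 + $12000 = $53120.
Net percentage adjustment: +25% +30% = +55%. $53120 × 1.55 = $82336.
$82336 is within the $275000 maximum.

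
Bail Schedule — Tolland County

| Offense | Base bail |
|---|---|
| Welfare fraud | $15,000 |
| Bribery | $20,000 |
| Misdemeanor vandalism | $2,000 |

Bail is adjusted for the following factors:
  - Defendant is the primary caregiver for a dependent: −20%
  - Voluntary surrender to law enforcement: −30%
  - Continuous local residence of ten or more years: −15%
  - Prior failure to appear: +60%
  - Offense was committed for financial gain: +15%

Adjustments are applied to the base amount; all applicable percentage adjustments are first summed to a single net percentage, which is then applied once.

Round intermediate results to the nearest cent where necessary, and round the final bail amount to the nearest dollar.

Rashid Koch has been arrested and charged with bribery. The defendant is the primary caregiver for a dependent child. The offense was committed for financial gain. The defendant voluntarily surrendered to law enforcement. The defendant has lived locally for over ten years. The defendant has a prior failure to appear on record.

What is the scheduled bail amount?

Base amounts from the schedule: bribery $20,000.
Single charge. Combined base = $20,000.
Net percentage adjustment: −20% −30% −15% +60% +15% = +10%. $20,000 × 1.1 = $22,000.

$22,000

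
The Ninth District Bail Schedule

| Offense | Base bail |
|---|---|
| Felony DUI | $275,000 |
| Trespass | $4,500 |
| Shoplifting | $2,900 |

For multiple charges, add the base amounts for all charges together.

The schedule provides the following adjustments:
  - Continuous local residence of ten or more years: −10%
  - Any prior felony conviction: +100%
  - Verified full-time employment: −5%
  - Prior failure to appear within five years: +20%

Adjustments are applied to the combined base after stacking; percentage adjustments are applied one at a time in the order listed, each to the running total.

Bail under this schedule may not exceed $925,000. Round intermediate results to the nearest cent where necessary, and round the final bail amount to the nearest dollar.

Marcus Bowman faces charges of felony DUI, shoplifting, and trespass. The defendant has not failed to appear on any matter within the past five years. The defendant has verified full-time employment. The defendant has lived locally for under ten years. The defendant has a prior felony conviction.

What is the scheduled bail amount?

$536,560

Base amounts from the schedule: felony DUI $275,000; shoplifting $2,900; trespass $4,500.
Stacking rule: sum of all bases. $275,000 + $2,900 + $4,500 = $282,400.
Any prior felony conviction (+100%): $282,400 × 2 = $564,800.
Verified full-time employment (−5%): $564,800 × 0.95 = $536,560.
$536,560 is within the $925,000 maximum.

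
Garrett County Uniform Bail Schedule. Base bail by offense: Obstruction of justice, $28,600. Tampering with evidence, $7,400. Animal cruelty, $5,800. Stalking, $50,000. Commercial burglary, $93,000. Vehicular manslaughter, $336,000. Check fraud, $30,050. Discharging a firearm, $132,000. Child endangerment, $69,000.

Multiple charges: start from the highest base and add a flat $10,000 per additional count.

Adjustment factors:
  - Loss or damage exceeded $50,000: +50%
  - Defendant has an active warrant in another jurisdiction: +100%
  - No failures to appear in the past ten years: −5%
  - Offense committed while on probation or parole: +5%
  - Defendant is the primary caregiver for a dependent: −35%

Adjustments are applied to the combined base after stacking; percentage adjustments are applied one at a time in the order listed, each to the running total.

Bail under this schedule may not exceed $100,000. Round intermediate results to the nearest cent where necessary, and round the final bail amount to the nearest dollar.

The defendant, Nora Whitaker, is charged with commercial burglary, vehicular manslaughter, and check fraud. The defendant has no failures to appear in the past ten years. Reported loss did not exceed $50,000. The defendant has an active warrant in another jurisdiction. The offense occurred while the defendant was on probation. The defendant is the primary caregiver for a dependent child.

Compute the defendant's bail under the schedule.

Base amounts from the schedule: commercial burglary $93,000; vehicular manslaughter $336,000; check fraud $30,050.
Stacking rule: highest base plus $10,000 per additional charge. Highest is vehicular manslaughter at $336,000; 2 additional charges → +$20,000. Combined base = $356,000.
Defendant has an active warrant in another jurisdiction (+100%): $356,000 × 2 = $712,000.
No failures to appear in the past ten years (−5%): $712,000 × 0.95 = $676,400.
Offense committed while on probation or parole (+5%): $676,400 × 1.05 = $710,220.
Defendant is the primary caregiver for a dependent (−35%): $710,220 × 0.65 = $461,643.
Result $461,643 exceeds the maximum of $100,000; bail is capped at $100,000.

$100,000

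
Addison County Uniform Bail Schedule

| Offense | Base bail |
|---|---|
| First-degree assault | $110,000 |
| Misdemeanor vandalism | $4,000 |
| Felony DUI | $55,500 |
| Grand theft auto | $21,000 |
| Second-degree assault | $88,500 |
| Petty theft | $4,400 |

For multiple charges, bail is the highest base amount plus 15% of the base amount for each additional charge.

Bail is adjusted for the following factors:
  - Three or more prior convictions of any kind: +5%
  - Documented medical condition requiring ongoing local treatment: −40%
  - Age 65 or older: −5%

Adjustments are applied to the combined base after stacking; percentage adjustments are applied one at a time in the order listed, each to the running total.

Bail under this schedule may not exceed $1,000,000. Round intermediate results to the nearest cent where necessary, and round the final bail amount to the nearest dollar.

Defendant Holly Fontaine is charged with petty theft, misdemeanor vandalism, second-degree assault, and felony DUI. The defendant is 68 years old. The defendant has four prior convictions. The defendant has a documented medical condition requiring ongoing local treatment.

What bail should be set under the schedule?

$58,704

Base amounts from the schedule: petty theft $4,400; misdemeanor vandalism $4,000; second-degree assault $88,500; felony DUI $55,500.
Stacking rule: highest base plus 15% of each additional charge. Highest is second-degree assault at $88,500. Additional: $4,400 × 15% = $660; $4,000 × 15% = $600; $55,500 × 15% = $8,325. Combined base = $88,500 + $9,585 = $98,085.
Three or more prior convictions of any kind (+5%): $98,085 × 1.05 = $102,989.25.
Documented medical condition requiring ongoing local treatment (−40%): $102,989.25 × 0.6 = $61,793.55.
Age 65 or older (−5%): $61,793.55 × 0.95 = $58,703.87.
$58,703.87 is within the $1,000,000 maximum.
Rounded to the nearest dollar: $58,704.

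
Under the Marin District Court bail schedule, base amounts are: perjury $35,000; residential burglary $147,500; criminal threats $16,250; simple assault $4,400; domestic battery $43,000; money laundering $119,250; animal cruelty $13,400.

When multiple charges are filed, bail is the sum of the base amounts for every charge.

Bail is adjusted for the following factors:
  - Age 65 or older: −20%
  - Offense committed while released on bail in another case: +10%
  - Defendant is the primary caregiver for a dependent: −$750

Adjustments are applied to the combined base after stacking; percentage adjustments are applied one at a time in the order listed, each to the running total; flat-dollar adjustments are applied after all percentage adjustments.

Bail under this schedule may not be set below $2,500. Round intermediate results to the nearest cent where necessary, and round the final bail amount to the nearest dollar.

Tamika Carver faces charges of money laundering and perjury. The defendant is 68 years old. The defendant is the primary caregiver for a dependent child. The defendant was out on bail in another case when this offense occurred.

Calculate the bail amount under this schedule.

$134,990

Base amounts from the schedule: money laundering $119,250; perjury $35,000.
Stacking rule: sum of all bases. $119,250 + $35,000 = $154,250.
Age 65 or older (−20%): $154,250 × 0.8 = $123,400.
Offense committed while released on bail in another case (+10%): $123,400 × 1.1 = $135,740.
Defendant is the primary caregiver for a dependent (−$750 flat): $135,740 − $750 = $134,990.
$134,990 is at or above the $2,500 minimum.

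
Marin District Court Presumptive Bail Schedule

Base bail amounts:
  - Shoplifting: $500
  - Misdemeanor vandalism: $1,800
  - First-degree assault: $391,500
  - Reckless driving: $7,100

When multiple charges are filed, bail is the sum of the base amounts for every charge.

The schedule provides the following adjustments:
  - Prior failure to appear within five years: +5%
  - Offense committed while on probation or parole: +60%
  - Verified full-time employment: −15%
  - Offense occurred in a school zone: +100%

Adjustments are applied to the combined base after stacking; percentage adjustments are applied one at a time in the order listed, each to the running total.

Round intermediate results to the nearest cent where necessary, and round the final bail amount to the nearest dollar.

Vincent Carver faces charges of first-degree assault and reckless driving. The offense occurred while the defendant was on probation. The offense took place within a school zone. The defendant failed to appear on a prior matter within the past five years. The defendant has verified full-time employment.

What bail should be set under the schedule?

$1,138,402

Base amounts from the schedule: first-degree assault $391,500; reckless driving $7,100.
Stacking rule: sum of all bases. $391,500 + $7,100 = $398,600.
Prior failure to appear within five years (+5%): $398,600 × 1.05 = $418,530.
Offense committed while on probation or parole (+60%): $418,530 × 1.6 = $669,648.
Verified full-time employment (−15%): $669,648 × 0.85 = $569,200.80.
Offense occurred in a school zone (+100%): $569,200.80 × 2 = $1,138,401.60.
Rounded to the nearest dollar: $1,138,402.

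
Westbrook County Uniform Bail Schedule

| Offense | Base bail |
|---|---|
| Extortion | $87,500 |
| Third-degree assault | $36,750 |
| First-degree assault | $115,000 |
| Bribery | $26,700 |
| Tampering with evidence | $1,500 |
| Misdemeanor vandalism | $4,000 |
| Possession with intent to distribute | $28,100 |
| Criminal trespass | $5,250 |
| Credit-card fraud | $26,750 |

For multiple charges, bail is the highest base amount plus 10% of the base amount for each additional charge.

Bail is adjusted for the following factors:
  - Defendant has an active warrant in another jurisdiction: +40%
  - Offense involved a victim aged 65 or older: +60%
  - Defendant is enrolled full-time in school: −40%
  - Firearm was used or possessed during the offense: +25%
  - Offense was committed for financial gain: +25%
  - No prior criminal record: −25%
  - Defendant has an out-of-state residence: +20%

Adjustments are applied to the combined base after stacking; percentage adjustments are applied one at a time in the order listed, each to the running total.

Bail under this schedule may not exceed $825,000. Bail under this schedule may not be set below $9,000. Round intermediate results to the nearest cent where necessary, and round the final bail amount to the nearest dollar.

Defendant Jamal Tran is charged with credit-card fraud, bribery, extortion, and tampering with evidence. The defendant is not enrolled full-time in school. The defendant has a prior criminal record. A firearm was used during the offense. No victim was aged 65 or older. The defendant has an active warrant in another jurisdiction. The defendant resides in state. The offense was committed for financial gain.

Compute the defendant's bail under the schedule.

$203,427

Base amounts from the schedule: credit-card fraud $26,750; bribery $26,700; extortion $87,500; tampering with evidence $1,500.
Stacking rule: highest base plus 10% of each additional charge. Highest is extortion at $87,500. Additional: $26,750 × 10% = $2,675; $26,700 × 10% = $2,670; $1,500 × 10% = $150. Combined base = $87,500 + $5,495 = $92,995.
Defendant has an active warrant in another jurisdiction (+40%): $92,995 × 1.4 = $130,193.
Firearm was used or possessed during the offense (+25%): $130,193 × 1.25 = $162,741.25.
Offense was committed for financial gain (+25%): $162,741.25 × 1.25 = $203,426.56.
$203,426.56 is within the $825,000 maximum.
$203,426.56 is at or above the $9,000 minimum.
Rounded to the nearest dollar: $203,427.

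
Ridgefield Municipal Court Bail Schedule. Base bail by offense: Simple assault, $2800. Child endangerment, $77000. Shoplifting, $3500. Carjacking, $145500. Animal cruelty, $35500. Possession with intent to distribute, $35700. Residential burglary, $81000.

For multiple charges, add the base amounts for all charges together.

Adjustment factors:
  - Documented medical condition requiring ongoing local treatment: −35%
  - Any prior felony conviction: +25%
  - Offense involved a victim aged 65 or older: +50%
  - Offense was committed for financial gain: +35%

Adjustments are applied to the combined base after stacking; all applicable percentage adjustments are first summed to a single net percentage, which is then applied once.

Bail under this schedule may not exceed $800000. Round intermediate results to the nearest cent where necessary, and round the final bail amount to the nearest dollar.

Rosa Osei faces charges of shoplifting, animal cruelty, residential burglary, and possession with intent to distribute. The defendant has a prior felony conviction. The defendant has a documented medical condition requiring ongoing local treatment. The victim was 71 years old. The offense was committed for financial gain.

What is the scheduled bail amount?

Base amounts from the schedule: shoplifting $3500; animal cruelty $35500; residential burglary $81000; possession with intent to distribute $35700.
Stacking rule: sum of all bases. $3500 + $35500 + $81000 + $35700 = $155700.
Net percentage adjustment: −35% +25% +50% +35% = +75%. $155700 × 1.75 = $272475.
$272475 is within the $800000 maximum.

$272475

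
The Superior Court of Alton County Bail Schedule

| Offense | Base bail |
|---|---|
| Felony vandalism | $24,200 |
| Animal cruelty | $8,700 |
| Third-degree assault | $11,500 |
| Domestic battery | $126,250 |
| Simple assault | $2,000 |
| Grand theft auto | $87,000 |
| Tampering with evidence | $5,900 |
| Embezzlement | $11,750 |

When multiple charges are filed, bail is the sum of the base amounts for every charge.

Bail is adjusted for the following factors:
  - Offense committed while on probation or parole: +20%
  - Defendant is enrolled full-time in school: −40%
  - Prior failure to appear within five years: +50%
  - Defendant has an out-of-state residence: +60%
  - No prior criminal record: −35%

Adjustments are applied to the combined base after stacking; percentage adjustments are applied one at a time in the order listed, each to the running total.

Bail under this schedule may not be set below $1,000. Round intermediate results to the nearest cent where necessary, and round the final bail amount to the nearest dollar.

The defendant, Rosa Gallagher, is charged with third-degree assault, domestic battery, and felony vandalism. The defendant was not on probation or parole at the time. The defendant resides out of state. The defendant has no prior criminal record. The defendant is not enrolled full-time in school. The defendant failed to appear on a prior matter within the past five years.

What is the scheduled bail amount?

Base amounts from the schedule: third-degree assault $11,500; domestic battery $126,250; felony vandalism $24,200.
Stacking rule: sum of all bases. $11,500 + $126,250 + $24,200 = $161,950.
Prior failure to appear within five years (+50%): $161,950 × 1.5 = $242,925.
Defendant has an out-of-state residence (+60%): $242,925 × 1.6 = $388,680.
No prior criminal record (−35%): $388,680 × 0.65 = $252,642.
$252,642 is at or above the $1,000 minimum.

$252,642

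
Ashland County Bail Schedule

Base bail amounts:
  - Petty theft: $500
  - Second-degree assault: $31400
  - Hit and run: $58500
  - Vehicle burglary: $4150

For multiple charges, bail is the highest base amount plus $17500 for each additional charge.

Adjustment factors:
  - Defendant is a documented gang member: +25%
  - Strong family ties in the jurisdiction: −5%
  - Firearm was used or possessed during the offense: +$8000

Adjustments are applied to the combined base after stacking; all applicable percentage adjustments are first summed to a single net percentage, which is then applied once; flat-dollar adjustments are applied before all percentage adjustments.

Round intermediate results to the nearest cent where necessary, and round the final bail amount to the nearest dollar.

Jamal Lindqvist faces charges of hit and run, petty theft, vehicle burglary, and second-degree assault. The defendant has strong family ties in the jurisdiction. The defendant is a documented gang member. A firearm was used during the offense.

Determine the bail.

$142800

Base amounts from the schedule: hit and run $58500; petty theft $500; vehicle burglary $4150; second-degree assault $31400.
Stacking rule: highest base plus $17500 per additional charge. Highest is hit and run at $58500; 3 additional charges → +$52500. Combined base = $111000.
Firearm was used or possessed during the offense (+$8000 flat): $111000 + $8000 = $119000.
Net percentage adjustment: +25% −5% = +20%. $119000 × 1.2 = $142800.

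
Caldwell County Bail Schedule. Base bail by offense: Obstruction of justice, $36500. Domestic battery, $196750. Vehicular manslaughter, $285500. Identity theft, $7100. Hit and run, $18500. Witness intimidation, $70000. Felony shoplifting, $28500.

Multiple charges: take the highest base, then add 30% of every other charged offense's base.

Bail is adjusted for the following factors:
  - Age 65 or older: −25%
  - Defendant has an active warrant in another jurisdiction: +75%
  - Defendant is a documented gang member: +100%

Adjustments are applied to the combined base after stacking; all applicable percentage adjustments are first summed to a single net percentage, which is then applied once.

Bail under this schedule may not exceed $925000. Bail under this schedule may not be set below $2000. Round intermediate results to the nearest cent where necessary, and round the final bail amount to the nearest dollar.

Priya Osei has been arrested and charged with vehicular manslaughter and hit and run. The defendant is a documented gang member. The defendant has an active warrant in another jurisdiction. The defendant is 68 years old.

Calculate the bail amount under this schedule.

Base amounts from the schedule: vehicular manslaughter $285500; hit and run $18500.
Stacking rule: highest base plus 30% of each additional charge. Highest is vehicular manslaughter at $285500. Additional: $18500 × 30% = $5550. Combined base = $285500 + $5550 = $291050.
Net percentage adjustment: −25% +75% +100% = +150%. $291050 × 2.5 = $727625.
$727625 is within the $925000 maximum.
$727625 is at or above the $2000 minimum.

$727625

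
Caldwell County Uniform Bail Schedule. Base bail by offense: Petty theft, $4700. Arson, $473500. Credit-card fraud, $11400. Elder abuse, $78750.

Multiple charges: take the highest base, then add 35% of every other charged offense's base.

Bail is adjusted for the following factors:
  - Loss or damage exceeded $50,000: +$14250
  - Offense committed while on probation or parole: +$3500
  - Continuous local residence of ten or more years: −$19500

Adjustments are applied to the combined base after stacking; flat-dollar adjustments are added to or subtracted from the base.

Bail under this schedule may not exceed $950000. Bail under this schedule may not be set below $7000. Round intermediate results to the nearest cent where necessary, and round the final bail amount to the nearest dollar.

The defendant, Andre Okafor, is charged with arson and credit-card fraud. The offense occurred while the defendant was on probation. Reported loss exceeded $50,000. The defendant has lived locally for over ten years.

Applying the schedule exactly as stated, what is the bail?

Base amounts from the schedule: arson $473500; credit-card fraud $11400.
Stacking rule: highest base plus 35% of each additional charge. Highest is arson at $473500. Additional: $11400 × 35% = $3990. Combined base = $473500 + $3990 = $477490.
Loss or damage exceeded $50,000 (+$14250 flat): $477490 + $14250 = $491740.
Offense committed while on probation or parole (+$3500 flat): $491740 + $3500 = $495240.
Continuous local residence of ten or more years (−$19500 flat): $495240 − $19500 = $475740.
$475740 is within the $950000 maximum.
$475740 is at or above the $7000 minimum.

$475740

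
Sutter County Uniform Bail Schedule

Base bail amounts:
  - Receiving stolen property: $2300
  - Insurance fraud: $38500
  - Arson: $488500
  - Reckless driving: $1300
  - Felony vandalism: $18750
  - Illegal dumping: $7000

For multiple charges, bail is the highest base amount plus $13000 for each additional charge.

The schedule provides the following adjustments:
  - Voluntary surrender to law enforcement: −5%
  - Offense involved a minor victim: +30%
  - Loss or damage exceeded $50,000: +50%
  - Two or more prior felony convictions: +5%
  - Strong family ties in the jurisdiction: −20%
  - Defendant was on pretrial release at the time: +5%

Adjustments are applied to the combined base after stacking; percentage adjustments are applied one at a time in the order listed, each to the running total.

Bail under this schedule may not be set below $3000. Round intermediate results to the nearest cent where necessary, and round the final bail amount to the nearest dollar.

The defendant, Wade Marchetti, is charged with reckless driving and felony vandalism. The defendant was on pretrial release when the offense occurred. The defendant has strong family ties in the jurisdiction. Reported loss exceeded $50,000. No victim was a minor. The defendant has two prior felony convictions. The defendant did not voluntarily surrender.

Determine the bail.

$42005

Base amounts from the schedule: reckless driving $1300; felony vandalism $18750.
Stacking rule: highest base plus $13000 per additional charge. Highest is felony vandalism at $18750; 1 additional charge → +$13000. Combined base = $31750.
Loss or damage exceeded $50,000 (+50%): $31750 × 1.5 = $47625.
Two or more prior felony convictions (+5%): $47625 × 1.05 = $50006.25.
Strong family ties in the jurisdiction (−20%): $50006.25 × 0.8 = $40005.
Defendant was on pretrial release at the time (+5%): $40005 × 1.05 = $42005.25.
$42005.25 is at or above the $3000 minimum.
Rounded to the nearest dollar: $42005.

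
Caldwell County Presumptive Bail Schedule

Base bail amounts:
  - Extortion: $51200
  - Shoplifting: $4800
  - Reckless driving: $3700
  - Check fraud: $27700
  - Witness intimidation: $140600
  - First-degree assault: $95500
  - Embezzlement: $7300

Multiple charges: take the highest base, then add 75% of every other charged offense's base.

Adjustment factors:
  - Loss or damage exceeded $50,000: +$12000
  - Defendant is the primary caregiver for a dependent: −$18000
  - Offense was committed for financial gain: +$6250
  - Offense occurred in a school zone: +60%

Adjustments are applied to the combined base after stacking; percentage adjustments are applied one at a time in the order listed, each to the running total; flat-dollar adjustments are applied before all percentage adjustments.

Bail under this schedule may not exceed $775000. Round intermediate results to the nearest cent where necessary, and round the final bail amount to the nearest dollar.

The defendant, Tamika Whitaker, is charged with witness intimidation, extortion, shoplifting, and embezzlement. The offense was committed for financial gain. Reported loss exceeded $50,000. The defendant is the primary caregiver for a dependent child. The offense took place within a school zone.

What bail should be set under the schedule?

$301320

Base amounts from the schedule: witness intimidation $140600; extortion $51200; shoplifting $4800; embezzlement $7300.
Stacking rule: highest base plus 75% of each additional charge. Highest is witness intimidation at $140600. Additional: $51200 × 75% = $38400; $4800 × 75% = $3600; $7300 × 75% = $5475. Combined base = $140600 + $47475 = $188075.
Loss or damage exceeded $50,000 (+$12000 flat): $188075 + $12000 = $200075.
Defendant is the primary caregiver for a dependent (−$18000 flat): $200075 − $18000 = $182075.
Offense was committed for financial gain (+$6250 flat): $182075 + $6250 = $188325.
Offense occurred in a school zone (+60%): $188325 × 1.6 = $301320.
$301320 is within the $775000 maximum.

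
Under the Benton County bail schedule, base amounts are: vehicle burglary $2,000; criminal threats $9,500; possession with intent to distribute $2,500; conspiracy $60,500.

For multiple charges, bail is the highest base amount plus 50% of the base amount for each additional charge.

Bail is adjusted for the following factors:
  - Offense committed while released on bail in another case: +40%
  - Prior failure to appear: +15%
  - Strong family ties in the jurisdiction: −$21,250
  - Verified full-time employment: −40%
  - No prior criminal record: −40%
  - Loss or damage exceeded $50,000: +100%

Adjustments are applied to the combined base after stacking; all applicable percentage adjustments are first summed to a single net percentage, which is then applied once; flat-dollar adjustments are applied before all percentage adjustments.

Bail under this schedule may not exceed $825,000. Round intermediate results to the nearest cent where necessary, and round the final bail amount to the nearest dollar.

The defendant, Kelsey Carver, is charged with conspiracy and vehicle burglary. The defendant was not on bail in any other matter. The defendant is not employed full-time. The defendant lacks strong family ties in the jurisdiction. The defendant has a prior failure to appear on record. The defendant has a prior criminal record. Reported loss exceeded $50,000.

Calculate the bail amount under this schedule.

$132,225

Base amounts from the schedule: conspiracy $60,500; vehicle burglary $2,000.
Stacking rule: highest base plus 50% of each additional charge. Highest is conspiracy at $60,500. Additional: $2,000 × 50% = $1,000. Combined base = $60,500 + $1,000 = $61,500.
Net percentage adjustment: +15% +100% = +115%. $61,500 × 2.15 = $132,225.
$132,225 is within the $825,000 maximum.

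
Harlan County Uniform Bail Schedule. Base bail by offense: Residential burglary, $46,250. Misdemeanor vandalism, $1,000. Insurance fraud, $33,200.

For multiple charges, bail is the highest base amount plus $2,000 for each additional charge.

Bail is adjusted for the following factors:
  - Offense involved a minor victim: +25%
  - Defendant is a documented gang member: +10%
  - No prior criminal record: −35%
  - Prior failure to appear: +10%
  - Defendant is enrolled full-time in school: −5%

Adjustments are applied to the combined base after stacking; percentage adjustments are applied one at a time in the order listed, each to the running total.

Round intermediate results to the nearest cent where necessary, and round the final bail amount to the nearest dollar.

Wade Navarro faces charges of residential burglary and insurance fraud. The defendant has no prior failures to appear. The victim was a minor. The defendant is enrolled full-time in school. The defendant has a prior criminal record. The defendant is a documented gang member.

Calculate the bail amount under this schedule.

$63,027

Base amounts from the schedule: residential burglary $46,250; insurance fraud $33,200.
Stacking rule: highest base plus $2,000 per additional charge. Highest is residential burglary at $46,250; 1 additional charge → +$2,000. Combined base = $48,250.
Offense involved a minor victim (+25%): $48,250 × 1.25 = $60,312.50.
Defendant is a documented gang member (+10%): $60,312.50 × 1.1 = $66,343.75.
Defendant is enrolled full-time in school (−5%): $66,343.75 × 0.95 = $63,026.56.
Rounded to the nearest dollar: $63,027.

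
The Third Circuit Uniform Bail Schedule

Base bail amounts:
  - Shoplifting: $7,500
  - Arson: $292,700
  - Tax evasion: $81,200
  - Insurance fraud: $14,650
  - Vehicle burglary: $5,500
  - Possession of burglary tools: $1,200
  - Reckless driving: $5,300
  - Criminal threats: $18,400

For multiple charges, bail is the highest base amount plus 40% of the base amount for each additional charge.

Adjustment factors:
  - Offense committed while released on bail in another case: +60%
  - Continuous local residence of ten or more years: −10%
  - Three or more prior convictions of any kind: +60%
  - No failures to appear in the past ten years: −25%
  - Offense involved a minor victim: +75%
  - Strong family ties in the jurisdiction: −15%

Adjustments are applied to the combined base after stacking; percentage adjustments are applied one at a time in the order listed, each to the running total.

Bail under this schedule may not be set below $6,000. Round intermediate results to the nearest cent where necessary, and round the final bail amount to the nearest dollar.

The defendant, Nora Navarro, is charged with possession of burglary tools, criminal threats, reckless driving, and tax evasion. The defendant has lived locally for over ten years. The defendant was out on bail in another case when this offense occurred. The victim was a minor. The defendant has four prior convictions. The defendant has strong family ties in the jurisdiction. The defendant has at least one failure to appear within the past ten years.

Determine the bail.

Base amounts from the schedule: possession of burglary tools $1,200; criminal threats $18,400; reckless driving $5,300; tax evasion $81,200.
Stacking rule: highest base plus 40% of each additional charge. Highest is tax evasion at $81,200. Additional: $1,200 × 40% = $480; $18,400 × 40% = $7,360; $5,300 × 40% = $2,120. Combined base = $81,200 + $9,960 = $91,160.
Offense committed while released on bail in another case (+60%): $91,160 × 1.6 = $145,856.
Continuous local residence of ten or more years (−10%): $145,856 × 0.9 = $131,270.40.
Three or more prior convictions of any kind (+60%): $131,270.40 × 1.6 = $210,032.64.
Offense involved a minor victim (+75%): $210,032.64 × 1.75 = $367,557.12.
Strong family ties in the jurisdiction (−15%): $367,557.12 × 0.85 = $312,423.55.
$312,423.55 is at or above the $6,000 minimum.
Rounded to the nearest dollar: $312,424.

$312,424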